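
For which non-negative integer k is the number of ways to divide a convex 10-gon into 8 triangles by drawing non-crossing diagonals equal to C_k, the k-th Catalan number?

8

The number of triangulations of a 10-gon is the Catalan number C_8 (index = sides − 2).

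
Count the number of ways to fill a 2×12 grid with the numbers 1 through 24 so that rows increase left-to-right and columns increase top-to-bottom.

208012

Standard Young tableaux of shape 2×n are counted by C_n; here n = 12.
C_12 = C_11 · 2(2·11+1)/(11+2) = 58786 · 46/13 = 208012.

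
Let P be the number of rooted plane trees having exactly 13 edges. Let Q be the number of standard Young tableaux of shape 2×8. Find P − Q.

Rooted ordered trees with n edges are counted by C_n; here n = 13. So P = C_13 = 742900.
Standard Young tableaux of shape 2×n are counted by C_n; here n = 8. So Q = C_8 = 1430.
P − Q = 742900 − 1430 = 741470.

741470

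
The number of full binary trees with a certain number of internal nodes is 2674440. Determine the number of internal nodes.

Full binary trees with n internal nodes are counted by C_n, and C_14 = 2674440.

14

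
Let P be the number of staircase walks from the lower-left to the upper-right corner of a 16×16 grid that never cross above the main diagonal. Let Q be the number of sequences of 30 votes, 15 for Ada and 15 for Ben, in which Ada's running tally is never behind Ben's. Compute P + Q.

Monotone paths in an n×n grid that stay weakly below the diagonal are counted by C_n; here n = 16. So P = C_16 = 35357670.
Ballot sequences with n votes each where one side never trails are Dyck words, counted by C_n; here n = 15. So Q = C_15 = 9694845.
P + Q = 35357670 + 9694845 = 45052515.

45052515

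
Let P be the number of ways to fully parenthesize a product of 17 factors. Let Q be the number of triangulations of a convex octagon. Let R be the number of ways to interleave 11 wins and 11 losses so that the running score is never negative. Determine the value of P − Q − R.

35298752

Bracketing 17 factors into binary products is counted by C_{17−1} = C_16. So P = C_16 = 35357670.
Triangulations of a convex m-gon are counted by C_{m−2}; with m = 8 this is C_6. So Q = C_6 = 132.
Ballot sequences with n votes each where one side never trails are Dyck words, counted by C_n; here n = 11. So R = C_11 = 58786.
P − Q − R = 35357670 − 132 − 58786 = 35298752.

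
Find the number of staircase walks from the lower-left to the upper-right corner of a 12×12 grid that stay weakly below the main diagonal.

Sub-diagonal monotone paths from (0,0) to (12,12) biject with Dyck paths of semilength 12, giving C_12.
C_12 = C(24,12)/13 = 2704156/13 = 208012.

208012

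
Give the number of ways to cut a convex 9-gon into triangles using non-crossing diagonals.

A convex 9-gon is triangulated into 7 triangles, and the number of such triangulations is the Catalan number C_{9−2} = C_7.
C_7 = C(14,7)/8 = 3432/8 = 429.

429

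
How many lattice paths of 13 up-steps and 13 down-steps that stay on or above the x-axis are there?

Paths of 13 up- and 13 down-steps that never dip below the axis are Dyck paths; their count is C_13.
C_13 = 742900.

742900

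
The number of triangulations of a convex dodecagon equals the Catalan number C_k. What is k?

Triangulations of a convex m-gon are counted by C_{m−2}; with m = 12 this is C_10.

10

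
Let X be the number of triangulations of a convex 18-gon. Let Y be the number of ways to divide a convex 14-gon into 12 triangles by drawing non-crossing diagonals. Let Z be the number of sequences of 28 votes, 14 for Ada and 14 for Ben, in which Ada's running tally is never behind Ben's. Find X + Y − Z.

The number of triangulations of an 18-gon is the Catalan number C_16 (index = sides − 2). So X = C_16 = 35357670.
Triangulations of a convex m-gon are counted by C_{m−2}; with m = 14 this is C_12. So Y = C_12 = 208012.
Reading a vote for the leader as '(' and for the other as ')' turns such a sequence into a balanced string of 14 pairs, so the count is C_14. So Z = C_14 = 2674440.
X + Y − Z = 35357670 + 208012 − 2674440 = 32891242.

32891242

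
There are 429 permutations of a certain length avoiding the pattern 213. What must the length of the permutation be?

Permutations of [n] avoiding a fixed length-3 pattern are counted by C_n, and C_7 = 429.

7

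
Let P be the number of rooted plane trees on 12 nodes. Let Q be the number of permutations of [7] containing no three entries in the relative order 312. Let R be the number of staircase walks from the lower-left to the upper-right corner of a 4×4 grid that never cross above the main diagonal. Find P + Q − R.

A rooted plane tree on 12 nodes has 11 edges, and such trees are counted by C_11. So P = C_11 = 58786.
Permutations of [n] avoiding any single length-3 pattern are counted by C_n; here n = 7. So Q = C_7 = 429.
Sub-diagonal monotone paths from (0,0) to (4,4) biject with Dyck paths of semilength 4, giving C_4. So R = C_4 = 14.
P + Q − R = 58786 + 429 − 14 = 59201.

59201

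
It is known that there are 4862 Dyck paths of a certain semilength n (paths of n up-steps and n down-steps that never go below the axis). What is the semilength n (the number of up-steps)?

Dyck paths of semilength n are counted by C_n, and C_9 = 4862.

9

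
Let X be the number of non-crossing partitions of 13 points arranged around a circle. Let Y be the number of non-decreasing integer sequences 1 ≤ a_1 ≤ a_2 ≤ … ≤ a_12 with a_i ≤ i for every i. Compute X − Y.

Non-crossing partitions of an n-element set are counted by C_n; here n = 13. So X = C_13 = 742900.
Weakly increasing sequences with a_i ≤ i biject with Dyck paths of semilength 12, so there are C_12. So Y = C_12 = 208012.
X − Y = 742900 − 208012 = 534888.

534888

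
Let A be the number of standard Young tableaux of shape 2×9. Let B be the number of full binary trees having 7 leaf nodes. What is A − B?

Standard Young tableaux of shape 2×n are counted by C_n; here n = 9. So A = C_9 = 4862.
A full binary tree with L leaves has L−1 internal nodes and is counted by C_{L−1}; L = 7 gives C_6. So B = C_6 = 132.
A − B = 4862 − 132 = 4730.

4730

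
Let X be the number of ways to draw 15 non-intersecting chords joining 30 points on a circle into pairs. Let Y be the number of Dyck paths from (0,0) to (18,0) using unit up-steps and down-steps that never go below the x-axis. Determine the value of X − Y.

9689983

Non-crossing perfect matchings of 2n points on a circle are counted by C_n; with 30 points, n = 15. So X = C_15 = 9694845.
Dyck paths of semilength n (length 2n) are counted by C_n; here n = 9. So Y = C_9 = 4862.
X − Y = 9694845 − 4862 = 9689983.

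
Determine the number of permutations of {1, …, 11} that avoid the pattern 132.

Permutations of [n] avoiding any single length-3 pattern are counted by C_n; here n = 11.
C_11 = C(22,11)/12 = 705432/12 = 58786.

58786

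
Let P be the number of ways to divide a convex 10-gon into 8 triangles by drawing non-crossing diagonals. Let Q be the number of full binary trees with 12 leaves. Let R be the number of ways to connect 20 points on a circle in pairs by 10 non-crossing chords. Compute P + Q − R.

A convex 10-gon is triangulated into 8 triangles, and the number of such triangulations is the Catalan number C_{10−2} = C_8. So P = C_8 = 1430.
A full binary tree with L leaves has L−1 internal nodes and is counted by C_{L−1}; L = 12 gives C_11. So Q = C_11 = 58786.
Non-crossing perfect matchings of 2n points on a circle are counted by C_n; with 20 points, n = 10. So R = C_10 = 16796.
P + Q − R = 1430 + 58786 − 16796 = 43420.

43420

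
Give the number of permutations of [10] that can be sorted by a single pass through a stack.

Stack-sortable permutations are exactly the 231-avoiding ones, counted by C_n; here n = 10.
C_10 = 16796.

16796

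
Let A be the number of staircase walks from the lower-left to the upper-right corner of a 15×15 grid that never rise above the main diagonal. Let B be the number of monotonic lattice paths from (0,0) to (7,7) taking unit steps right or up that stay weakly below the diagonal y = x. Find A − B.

9694416

Sub-diagonal monotone paths from (0,0) to (15,15) biject with Dyck paths of semilength 15, giving C_15. So A = C_15 = 9694845.
Monotone paths in an n×n grid that stay weakly below the diagonal are counted by C_n; here n = 7. So B = C_7 = 429.
A − B = 9694845 − 429 = 9694416.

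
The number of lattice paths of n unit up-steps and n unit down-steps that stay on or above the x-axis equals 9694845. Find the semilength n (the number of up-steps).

Dyck paths of semilength n are counted by C_n; 9694845 = C_15.

15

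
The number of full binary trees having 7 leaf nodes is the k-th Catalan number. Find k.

6

Full binary trees with 7 leaves have 7−1 = 6 internal nodes, so there are C_6 of them.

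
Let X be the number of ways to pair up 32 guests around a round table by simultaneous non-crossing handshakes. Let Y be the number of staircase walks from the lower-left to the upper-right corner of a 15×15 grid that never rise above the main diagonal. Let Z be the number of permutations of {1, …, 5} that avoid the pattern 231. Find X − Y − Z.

Non-crossing handshake pairings of 2n people are counted by C_n; 32 people gives n = 16. So X = C_16 = 35357670.
Sub-diagonal monotone paths from (0,0) to (15,15) biject with Dyck paths of semilength 15, giving C_15. So Y = C_15 = 9694845.
Permutations of [n] avoiding any single length-3 pattern are counted by C_n; here n = 5. So Z = C_5 = 42.
X − Y − Z = 35357670 − 9694845 − 42 = 25662783.

25662783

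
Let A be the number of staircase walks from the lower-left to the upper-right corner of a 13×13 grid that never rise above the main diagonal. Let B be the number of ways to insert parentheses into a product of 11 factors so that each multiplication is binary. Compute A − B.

Monotone paths in an n×n grid that stay weakly below the diagonal are counted by C_n; here n = 13. So A = C_13 = 742900.
Bracketing 11 factors into binary products is counted by C_{11−1} = C_10. So B = C_10 = 16796.
A − B = 742900 − 16796 = 726104.

726104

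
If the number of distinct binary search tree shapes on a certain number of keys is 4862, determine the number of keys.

Binary search tree shapes on n keys are counted by C_n, and C_9 = 4862.

9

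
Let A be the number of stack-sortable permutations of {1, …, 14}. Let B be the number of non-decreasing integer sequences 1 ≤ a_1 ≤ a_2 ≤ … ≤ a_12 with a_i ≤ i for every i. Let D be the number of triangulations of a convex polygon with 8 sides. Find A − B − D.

Stack-sortable permutations are exactly the 231-avoiding ones, counted by C_n; here n = 14. So A = C_14 = 2674440.
Weakly increasing sequences with a_i ≤ i biject with Dyck paths of semilength 12, so there are C_12. So B = C_12 = 208012.
A convex 8-gon is triangulated into 6 triangles, and the number of such triangulations is the Catalan number C_{8−2} = C_6. So D = C_6 = 132.
A − B − D = 2674440 − 208012 − 132 = 2466296.

2466296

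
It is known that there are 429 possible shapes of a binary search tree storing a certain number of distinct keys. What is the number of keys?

Binary search tree shapes on n keys are counted by C_n; 429 = C_7.

7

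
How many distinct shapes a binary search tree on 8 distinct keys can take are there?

Binary trees (left/right distinguished) on n nodes are counted by C_n; here n = 8.
C_8 = C_7 · 2(2·7+1)/(7+2) = 429 · 30/9 = 1430.

1430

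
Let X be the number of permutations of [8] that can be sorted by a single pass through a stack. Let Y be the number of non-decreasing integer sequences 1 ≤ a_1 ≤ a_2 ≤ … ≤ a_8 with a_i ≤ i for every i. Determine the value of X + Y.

By Knuth's characterisation, the stack-sortable permutations of length 8 are the 231-avoiders, numbering C_8. So X = C_8 = 1430.
Such sub-staircase sequences of length n are counted by C_n; here n = 8. So Y = C_8 = 1430.
X + Y = 1430 + 1430 = 2860.

2860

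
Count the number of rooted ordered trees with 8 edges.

1430

Rooted ordered trees with n edges are counted by C_n; here n = 8.
C_8 = C(16,8)/9 = 12870/9 = 1430.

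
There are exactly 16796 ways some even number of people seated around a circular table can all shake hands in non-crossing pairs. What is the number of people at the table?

20

Non-crossing handshake pairings of 2n people are counted by C_n. The Catalan number equal to 16796 is C_10.
So n = 10, and there are 2n = 20 people.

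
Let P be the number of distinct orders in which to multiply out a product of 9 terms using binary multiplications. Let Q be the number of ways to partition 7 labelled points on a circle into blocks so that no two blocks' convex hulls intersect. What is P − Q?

1001

Bracketing 9 factors into binary products is counted by C_{9−1} = C_8. So P = C_8 = 1430.
Non-crossing partitions of an n-element set are counted by C_n; here n = 7. So Q = C_7 = 429.
P − Q = 1430 − 429 = 1001.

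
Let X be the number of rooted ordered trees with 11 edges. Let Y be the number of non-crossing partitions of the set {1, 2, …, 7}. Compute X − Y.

Rooted ordered trees with n edges are counted by C_n; here n = 11. So X = C_11 = 58786.
Non-crossing partitions of an n-element set are counted by C_n; here n = 7. So Y = C_7 = 429.
X − Y = 58786 − 429 = 58357.

58357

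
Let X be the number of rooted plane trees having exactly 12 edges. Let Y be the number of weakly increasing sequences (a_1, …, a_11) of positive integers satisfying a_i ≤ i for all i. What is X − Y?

A rooted plane tree with 12 edges has 13 nodes, and the count is C_12. So X = C_12 = 208012.
Weakly increasing sequences with a_i ≤ i biject with Dyck paths of semilength 11, so there are C_11. So Y = C_11 = 58786.
X − Y = 208012 − 58786 = 149226.

149226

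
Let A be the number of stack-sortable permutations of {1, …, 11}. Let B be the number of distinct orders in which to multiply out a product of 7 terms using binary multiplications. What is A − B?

58654

By Knuth's characterisation, the stack-sortable permutations of length 11 are the 231-avoiders, numbering C_11. So A = C_11 = 58786.
Bracketing 7 factors into binary products is counted by C_{7−1} = C_6. So B = C_6 = 132.
A − B = 58786 − 132 = 58654.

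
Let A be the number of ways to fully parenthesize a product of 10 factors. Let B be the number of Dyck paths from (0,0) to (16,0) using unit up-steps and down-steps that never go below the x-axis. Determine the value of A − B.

3432

Bracketing 10 factors into binary products is counted by C_{10−1} = C_9. So A = C_9 = 4862.
Dyck paths of semilength n (length 2n) are counted by C_n; here n = 8. So B = C_8 = 1430.
A − B = 4862 − 1430 = 3432.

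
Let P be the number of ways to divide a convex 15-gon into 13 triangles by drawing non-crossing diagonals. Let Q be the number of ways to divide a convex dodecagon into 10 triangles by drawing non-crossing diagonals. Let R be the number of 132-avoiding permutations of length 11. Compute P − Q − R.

A convex 15-gon is triangulated into 13 triangles, and the number of such triangulations is the Catalan number C_{15−2} = C_13. So P = C_13 = 742900.
Triangulations of a convex m-gon are counted by C_{m−2}; with m = 12 this is C_10. So Q = C_10 = 16796.
For any fixed pattern of length 3, the pattern-avoiding permutations of [11] number C_11. So R = C_11 = 58786.
P − Q − R = 742900 − 16796 − 58786 = 667318.

667318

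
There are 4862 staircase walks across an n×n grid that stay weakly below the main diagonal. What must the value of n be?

Such diagonal-avoiding paths in an n×n grid are counted by C_n; 4862 = C_9.

9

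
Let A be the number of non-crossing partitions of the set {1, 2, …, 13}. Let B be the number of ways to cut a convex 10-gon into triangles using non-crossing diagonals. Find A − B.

741470

The non-crossing partitions of [13] form a lattice of size C_13. So A = C_13 = 742900.
Triangulations of a convex m-gon are counted by C_{m−2}; with m = 10 this is C_8. So B = C_8 = 1430.
A − B = 742900 − 1430 = 741470.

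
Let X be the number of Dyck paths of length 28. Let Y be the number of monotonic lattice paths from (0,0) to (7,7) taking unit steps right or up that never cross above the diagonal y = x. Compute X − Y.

A Dyck path with 14 up-steps and 14 down-steps has semilength 14, so there are C_14 of them. So X = C_14 = 2674440.
Sub-diagonal monotone paths from (0,0) to (7,7) biject with Dyck paths of semilength 7, giving C_7. So Y = C_7 = 429.
X − Y = 2674440 − 429 = 2674011.

2674011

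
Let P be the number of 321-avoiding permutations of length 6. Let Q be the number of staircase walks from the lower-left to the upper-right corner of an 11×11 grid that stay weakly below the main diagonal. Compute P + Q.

For any fixed pattern of length 3, the pattern-avoiding permutations of [6] number C_6. So P = C_6 = 132.
Monotone paths in an n×n grid that stay weakly below the diagonal are counted by C_n; here n = 11. So Q = C_11 = 58786.
P + Q = 132 + 58786 = 58918.

58918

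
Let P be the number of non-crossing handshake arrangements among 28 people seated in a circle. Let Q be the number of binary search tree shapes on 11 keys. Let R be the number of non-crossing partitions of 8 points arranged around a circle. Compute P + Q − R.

Non-crossing handshake pairings of 2n people are counted by C_n; 28 people gives n = 14. So P = C_14 = 2674440.
Rooted binary trees with 11 nodes (each child slot possibly empty) number C_11. So Q = C_11 = 58786.
Non-crossing partitions of an n-element set are counted by C_n; here n = 8. So R = C_8 = 1430.
P + Q − R = 2674440 + 58786 − 1430 = 2731796.

2731796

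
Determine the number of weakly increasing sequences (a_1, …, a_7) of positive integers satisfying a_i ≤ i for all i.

429

Weakly increasing sequences with a_i ≤ i biject with Dyck paths of semilength 7, so there are C_7.
C_7 = C(14,7)/8 = 3432/8 = 429.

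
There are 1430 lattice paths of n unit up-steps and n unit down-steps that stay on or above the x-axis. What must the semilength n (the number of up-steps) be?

Dyck paths of semilength n are counted by C_n, and C_8 = 1430.

8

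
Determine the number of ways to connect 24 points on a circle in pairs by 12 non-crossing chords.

Pairing 24 circle points by 12 non-crossing chords gives C_12 matchings.
C_12 = C_11 · 2(2·11+1)/(11+2) = 58786 · 46/13 = 208012.

208012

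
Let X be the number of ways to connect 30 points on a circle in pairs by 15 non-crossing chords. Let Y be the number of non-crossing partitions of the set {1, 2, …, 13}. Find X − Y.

8951945

Pairing 30 circle points by 15 non-crossing chords gives C_15 matchings. So X = C_15 = 9694845.
Non-crossing partitions of an n-element set are counted by C_n; here n = 13. So Y = C_13 = 742900.
X − Y = 9694845 − 742900 = 8951945.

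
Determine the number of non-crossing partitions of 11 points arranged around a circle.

The non-crossing partitions of [11] form a lattice of size C_11.
C_11 = 58786.

58786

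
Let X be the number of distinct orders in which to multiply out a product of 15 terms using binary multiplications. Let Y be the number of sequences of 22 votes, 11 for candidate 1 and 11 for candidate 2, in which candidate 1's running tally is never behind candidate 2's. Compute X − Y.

2615654

Parenthesizations of m factors correspond to full binary trees with m leaves, counted by C_{m−1}; m = 15 gives C_14. So X = C_14 = 2674440.
Reading a vote for the leader as '(' and for the other as ')' turns such a sequence into a balanced string of 11 pairs, so the count is C_11. So Y = C_11 = 58786.
X − Y = 2674440 − 58786 = 2615654.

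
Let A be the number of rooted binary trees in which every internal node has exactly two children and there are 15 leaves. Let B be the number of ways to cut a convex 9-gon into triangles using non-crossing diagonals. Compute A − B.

2674011

Full binary trees with 15 leaves have 15−1 = 14 internal nodes, so there are C_14 of them. So A = C_14 = 2674440.
The number of triangulations of a 9-gon is the Catalan number C_7 (index = sides − 2). So B = C_7 = 429.
A − B = 2674440 − 429 = 2674011.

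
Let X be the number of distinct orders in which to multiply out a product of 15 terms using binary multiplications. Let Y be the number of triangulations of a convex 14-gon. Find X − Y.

Ways to associate a product of 15 factors correspond to binary trees on 15 leaves, so the count is C_14. So X = C_14 = 2674440.
A convex 14-gon is triangulated into 12 triangles, and the number of such triangulations is the Catalan number C_{14−2} = C_12. So Y = C_12 = 208012.
X − Y = 2674440 − 208012 = 2466428.

2466428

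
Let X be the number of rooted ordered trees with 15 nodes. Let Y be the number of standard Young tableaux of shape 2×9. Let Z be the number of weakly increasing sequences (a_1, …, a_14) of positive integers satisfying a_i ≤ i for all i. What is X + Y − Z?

4862

Rooted ordered (plane) trees on m nodes have m−1 edges and are counted by C_{m−1}; m = 15 gives C_14. So X = C_14 = 2674440.
By the hook-length formula (or a Dyck-path bijection), SYT of shape 2×9 number C_9. So Y = C_9 = 4862.
Weakly increasing sequences with a_i ≤ i biject with Dyck paths of semilength 14, so there are C_14. So Z = C_14 = 2674440.
X + Y − Z = 2674440 + 4862 − 2674440 = 4862.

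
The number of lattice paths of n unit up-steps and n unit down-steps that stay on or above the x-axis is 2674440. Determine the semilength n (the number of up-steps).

14

Dyck paths of semilength n are counted by C_n. The Catalan number equal to 2674440 is C_14.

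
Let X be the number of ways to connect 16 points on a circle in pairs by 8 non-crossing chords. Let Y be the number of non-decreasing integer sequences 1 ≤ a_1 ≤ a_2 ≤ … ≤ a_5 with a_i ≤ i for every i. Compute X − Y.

Non-crossing perfect matchings of 2n points on a circle are counted by C_n; with 16 points, n = 8. So X = C_8 = 1430.
Such sub-staircase sequences of length n are counted by C_n; here n = 5. So Y = C_5 = 42.
X − Y = 1430 − 42 = 1388.

1388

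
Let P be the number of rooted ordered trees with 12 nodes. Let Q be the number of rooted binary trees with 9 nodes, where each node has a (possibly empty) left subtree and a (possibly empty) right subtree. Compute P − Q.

Rooted ordered (plane) trees on m nodes have m−1 edges and are counted by C_{m−1}; m = 12 gives C_11. So P = C_11 = 58786.
There are C_n binary search tree shapes on n keys; with n = 9 that is C_9. So Q = C_9 = 4862.
P − Q = 58786 − 4862 = 53924.

53924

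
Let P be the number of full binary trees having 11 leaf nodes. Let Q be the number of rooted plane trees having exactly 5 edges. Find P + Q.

16838

A full binary tree with L leaves has L−1 internal nodes and is counted by C_{L−1}; L = 11 gives C_10. So P = C_10 = 16796.
Rooted ordered trees with n edges are counted by C_n; here n = 5. So Q = C_5 = 42.
P + Q = 16796 + 42 = 16838.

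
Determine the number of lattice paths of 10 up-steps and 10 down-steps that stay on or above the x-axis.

A Dyck path with 10 up-steps and 10 down-steps has semilength 10, so there are C_10 of them.
C_10 = C_9 · 2(2·9+1)/(9+2) = 4862 · 38/11 = 16796.

16796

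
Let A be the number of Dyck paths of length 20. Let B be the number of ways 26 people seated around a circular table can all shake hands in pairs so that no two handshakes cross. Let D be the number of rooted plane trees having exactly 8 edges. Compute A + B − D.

Paths of 10 up- and 10 down-steps that never dip below the axis are Dyck paths; their count is C_10. So A = C_10 = 16796.
Non-crossing handshake pairings of 2n people are counted by C_n; 26 people gives n = 13. So B = C_13 = 742900.
Rooted ordered trees with n edges are counted by C_n; here n = 8. So D = C_8 = 1430.
A + B − D = 16796 + 742900 − 1430 = 758266.

758266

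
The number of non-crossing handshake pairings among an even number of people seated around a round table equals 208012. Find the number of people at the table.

Non-crossing handshake pairings of 2n people are counted by C_n, and C_12 = 208012.
So n = 12, and there are 2n = 24 people.

24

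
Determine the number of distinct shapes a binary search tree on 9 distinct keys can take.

Binary trees (left/right distinguished) on n nodes are counted by C_n; here n = 9.
C_9 = C(18,9)/10 = 48620/10 = 4862.

4862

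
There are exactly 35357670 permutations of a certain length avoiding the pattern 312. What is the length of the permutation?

Permutations of [n] avoiding a fixed length-3 pattern are counted by C_n; 35357670 = C_16.

16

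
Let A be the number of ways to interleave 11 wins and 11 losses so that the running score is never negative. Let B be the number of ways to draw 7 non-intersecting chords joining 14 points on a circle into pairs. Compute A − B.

Ballot sequences with n votes each where one side never trails are Dyck words, counted by C_n; here n = 11. So A = C_11 = 58786.
Non-crossing perfect matchings of 2n points on a circle are counted by C_n; with 14 points, n = 7. So B = C_7 = 429.
A − B = 58786 − 429 = 58357.

58357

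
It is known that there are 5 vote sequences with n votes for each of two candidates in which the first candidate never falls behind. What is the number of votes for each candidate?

3

Such ballot sequences with n votes each are counted by C_n. Since C_3 = 5, the index is 3.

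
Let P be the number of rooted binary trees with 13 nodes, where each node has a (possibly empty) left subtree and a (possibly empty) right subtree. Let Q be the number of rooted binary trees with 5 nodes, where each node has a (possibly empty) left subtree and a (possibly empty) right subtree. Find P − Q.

There are C_n binary search tree shapes on n keys; with n = 13 that is C_13. So P = C_13 = 742900.
Binary trees (left/right distinguished) on n nodes are counted by C_n; here n = 5. So Q = C_5 = 42.
P − Q = 742900 − 42 = 742858.

742858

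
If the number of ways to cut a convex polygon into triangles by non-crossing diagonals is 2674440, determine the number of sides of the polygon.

16

Triangulations of a convex m-gon are counted by C_{m−2}. The Catalan number equal to 2674440 is C_14.
So m − 2 = 14, giving m = 16 sides.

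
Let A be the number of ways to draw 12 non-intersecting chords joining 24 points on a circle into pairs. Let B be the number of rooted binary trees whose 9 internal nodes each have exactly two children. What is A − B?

203150

Non-crossing perfect matchings of 2n points on a circle are counted by C_n; with 24 points, n = 12. So A = C_12 = 208012.
Full binary trees with n internal nodes are counted by C_n; here n = 9. So B = C_9 = 4862.
A − B = 208012 − 4862 = 203150.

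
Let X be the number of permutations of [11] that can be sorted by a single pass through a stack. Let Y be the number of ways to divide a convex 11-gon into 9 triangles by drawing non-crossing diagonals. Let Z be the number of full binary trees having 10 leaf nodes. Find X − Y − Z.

49062

Stack-sortable permutations are exactly the 231-avoiding ones, counted by C_n; here n = 11. So X = C_11 = 58786.
A convex 11-gon is triangulated into 9 triangles, and the number of such triangulations is the Catalan number C_{11−2} = C_9. So Y = C_9 = 4862.
A full binary tree with L leaves has L−1 internal nodes and is counted by C_{L−1}; L = 10 gives C_9. So Z = C_9 = 4862.
X − Y − Z = 58786 − 4862 − 4862 = 49062.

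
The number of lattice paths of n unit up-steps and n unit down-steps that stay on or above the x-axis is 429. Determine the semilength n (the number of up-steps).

7

Dyck paths of semilength n are counted by C_n; 429 = C_7.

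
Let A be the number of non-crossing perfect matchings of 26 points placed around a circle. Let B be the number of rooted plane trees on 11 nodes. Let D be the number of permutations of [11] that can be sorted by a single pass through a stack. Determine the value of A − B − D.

Pairing 26 circle points by 13 non-crossing chords gives C_13 matchings. So A = C_13 = 742900.
A rooted plane tree on 11 nodes has 10 edges, and such trees are counted by C_10. So B = C_10 = 16796.
By Knuth's characterisation, the stack-sortable permutations of length 11 are the 231-avoiders, numbering C_11. So D = C_11 = 58786.
A − B − D = 742900 − 16796 − 58786 = 667318.

667318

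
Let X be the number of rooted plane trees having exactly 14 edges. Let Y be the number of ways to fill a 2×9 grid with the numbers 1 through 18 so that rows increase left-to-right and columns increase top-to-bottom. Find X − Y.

A rooted plane tree with 14 edges has 15 nodes, and the count is C_14. So X = C_14 = 2674440.
Standard Young tableaux of shape 2×n are counted by C_n; here n = 9. So Y = C_9 = 4862.
X − Y = 2674440 − 4862 = 2669578.

2669578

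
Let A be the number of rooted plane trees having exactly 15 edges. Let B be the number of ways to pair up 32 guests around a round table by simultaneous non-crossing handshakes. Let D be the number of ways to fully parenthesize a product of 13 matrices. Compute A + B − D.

A rooted plane tree with 15 edges has 16 nodes, and the count is C_15. So A = C_15 = 9694845.
Non-crossing handshake pairings of 2n people are counted by C_n; 32 people gives n = 16. So B = C_16 = 35357670.
Ways to associate a product of 13 factors correspond to binary trees on 13 leaves, so the count is C_12. So D = C_12 = 208012.
A + B − D = 9694845 + 35357670 − 208012 = 44844503.

44844503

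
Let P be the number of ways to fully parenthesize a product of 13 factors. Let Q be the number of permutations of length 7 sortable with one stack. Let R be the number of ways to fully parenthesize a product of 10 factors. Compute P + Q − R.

203579

Bracketing 13 factors into binary products is counted by C_{13−1} = C_12. So P = C_12 = 208012.
By Knuth's characterisation, the stack-sortable permutations of length 7 are the 231-avoiders, numbering C_7. So Q = C_7 = 429.
Parenthesizations of m factors correspond to full binary trees with m leaves, counted by C_{m−1}; m = 10 gives C_9. So R = C_9 = 4862.
P + Q − R = 208012 + 429 − 4862 = 203579.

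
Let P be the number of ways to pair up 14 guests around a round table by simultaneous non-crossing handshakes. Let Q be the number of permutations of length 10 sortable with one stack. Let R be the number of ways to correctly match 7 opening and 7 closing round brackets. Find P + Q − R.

16796

With 14 = 2·7 people, non-crossing handshake pairings are non-crossing perfect matchings on a circle, counted by C_7. So P = C_7 = 429.
By Knuth's characterisation, the stack-sortable permutations of length 10 are the 231-avoiders, numbering C_10. So Q = C_10 = 16796.
Balanced strings of n pairs of brackets are counted by C_n; here n = 7. So R = C_7 = 429.
P + Q − R = 429 + 16796 − 429 = 16796.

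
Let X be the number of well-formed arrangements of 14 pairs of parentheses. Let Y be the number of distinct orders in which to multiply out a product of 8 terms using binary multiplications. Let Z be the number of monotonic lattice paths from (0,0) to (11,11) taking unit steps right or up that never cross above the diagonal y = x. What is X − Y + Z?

2732797

With 14 pairs the number of balanced bracket strings is the Catalan number C_14. So X = C_14 = 2674440.
Bracketing 8 factors into binary products is counted by C_{8−1} = C_7. So Y = C_7 = 429.
Sub-diagonal monotone paths from (0,0) to (11,11) biject with Dyck paths of semilength 11, giving C_11. So Z = C_11 = 58786.
X − Y + Z = 2674440 − 429 + 58786 = 2732797.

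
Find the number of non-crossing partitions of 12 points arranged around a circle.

208012

The non-crossing partitions of [12] form a lattice of size C_12.
C_12 = C(24,12)/13 = 2704156/13 = 208012.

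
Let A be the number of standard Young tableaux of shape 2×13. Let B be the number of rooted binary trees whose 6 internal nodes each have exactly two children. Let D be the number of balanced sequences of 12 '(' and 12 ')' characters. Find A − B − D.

534756

By the hook-length formula (or a Dyck-path bijection), SYT of shape 2×13 number C_13. So A = C_13 = 742900.
Full binary trees with n internal nodes are counted by C_n; here n = 6. So B = C_6 = 132.
A balanced arrangement of 12 bracket pairs is a Dyck word of semilength 12, so the count is C_12. So D = C_12 = 208012.
A − B − D = 742900 − 132 − 208012 = 534756.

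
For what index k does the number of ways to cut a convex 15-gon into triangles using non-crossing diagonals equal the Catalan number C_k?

A convex 15-gon is triangulated into 13 triangles, and the number of such triangulations is the Catalan number C_{15−2} = C_13.

13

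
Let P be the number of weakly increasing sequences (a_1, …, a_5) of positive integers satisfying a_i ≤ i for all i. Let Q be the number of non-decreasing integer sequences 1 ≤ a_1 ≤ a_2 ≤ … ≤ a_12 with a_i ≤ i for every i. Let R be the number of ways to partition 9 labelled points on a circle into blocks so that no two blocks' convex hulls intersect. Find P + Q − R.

Such sub-staircase sequences of length n are counted by C_n; here n = 5. So P = C_5 = 42.
Weakly increasing sequences with a_i ≤ i biject with Dyck paths of semilength 12, so there are C_12. So Q = C_12 = 208012.
The non-crossing partitions of [9] form a lattice of size C_9. So R = C_9 = 4862.
P + Q − R = 42 + 208012 − 4862 = 203192.

203192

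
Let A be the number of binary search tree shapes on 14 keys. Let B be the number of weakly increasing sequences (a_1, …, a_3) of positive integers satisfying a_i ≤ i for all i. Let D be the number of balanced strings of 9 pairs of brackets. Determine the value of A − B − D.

2669573

Rooted binary trees with 14 nodes (each child slot possibly empty) number C_14. So A = C_14 = 2674440.
Weakly increasing sequences with a_i ≤ i biject with Dyck paths of semilength 3, so there are C_3. So B = C_3 = 5.
With 9 pairs the number of balanced bracket strings is the Catalan number C_9. So D = C_9 = 4862.
A − B − D = 2674440 − 5 − 4862 = 2669573.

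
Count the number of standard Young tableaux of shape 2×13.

Standard Young tableaux of shape 2×n are counted by C_n; here n = 13.
C_13 = C(26,13)/14 = 10400600/14 = 742900.

742900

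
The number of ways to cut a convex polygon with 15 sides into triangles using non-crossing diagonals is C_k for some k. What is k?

13

The number of triangulations of a 15-gon is the Catalan number C_13 (index = sides − 2).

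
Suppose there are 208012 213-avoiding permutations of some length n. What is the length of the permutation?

Permutations of [n] avoiding a fixed length-3 pattern are counted by C_n. The Catalan number equal to 208012 is C_12.

12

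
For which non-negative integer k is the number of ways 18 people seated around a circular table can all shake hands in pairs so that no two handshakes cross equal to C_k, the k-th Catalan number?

With 18 = 2·9 people, non-crossing handshake pairings are non-crossing perfect matchings on a circle, counted by C_9.

9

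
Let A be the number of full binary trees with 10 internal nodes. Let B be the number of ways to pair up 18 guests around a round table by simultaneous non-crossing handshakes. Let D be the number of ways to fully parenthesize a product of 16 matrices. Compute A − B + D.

9706779

Full binary trees with n internal nodes are counted by C_n; here n = 10. So A = C_10 = 16796.
With 18 = 2·9 people, non-crossing handshake pairings are non-crossing perfect matchings on a circle, counted by C_9. So B = C_9 = 4862.
Parenthesizations of m factors correspond to full binary trees with m leaves, counted by C_{m−1}; m = 16 gives C_15. So D = C_15 = 9694845.
A − B + D = 16796 − 4862 + 9694845 = 9706779.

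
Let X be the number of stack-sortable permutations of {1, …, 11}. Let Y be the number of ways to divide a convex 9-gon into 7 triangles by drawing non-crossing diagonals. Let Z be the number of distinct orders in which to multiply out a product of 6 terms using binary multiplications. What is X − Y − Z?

58315

Stack-sortable permutations are exactly the 231-avoiding ones, counted by C_n; here n = 11. So X = C_11 = 58786.
Triangulations of a convex m-gon are counted by C_{m−2}; with m = 9 this is C_7. So Y = C_7 = 429.
Ways to associate a product of 6 factors correspond to binary trees on 6 leaves, so the count is C_5. So Z = C_5 = 42.
X − Y − Z = 58786 − 429 − 42 = 58315.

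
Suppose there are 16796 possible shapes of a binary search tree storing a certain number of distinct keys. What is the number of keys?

Binary search tree shapes on n keys are counted by C_n; 16796 = C_10.

10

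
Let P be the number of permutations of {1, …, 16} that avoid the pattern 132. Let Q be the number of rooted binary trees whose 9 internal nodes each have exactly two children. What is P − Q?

35352808

For any fixed pattern of length 3, the pattern-avoiding permutations of [16] number C_16. So P = C_16 = 35357670.
The number of full binary trees on 9 internal nodes is the Catalan number C_9. So Q = C_9 = 4862.
P − Q = 35357670 − 4862 = 35352808.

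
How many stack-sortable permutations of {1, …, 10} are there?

Stack-sortable permutations are exactly the 231-avoiding ones, counted by C_n; here n = 10.
C_10 = C(20,10)/11 = 184756/11 = 16796.

16796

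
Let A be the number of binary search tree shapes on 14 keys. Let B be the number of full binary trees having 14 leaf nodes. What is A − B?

1931540

Rooted binary trees with 14 nodes (each child slot possibly empty) number C_14. So A = C_14 = 2674440.
Full binary trees with 14 leaves have 14−1 = 13 internal nodes, so there are C_13 of them. So B = C_13 = 742900.
A − B = 2674440 − 742900 = 1931540.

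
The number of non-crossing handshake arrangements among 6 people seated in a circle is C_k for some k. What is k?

3

Non-crossing handshake pairings of 2n people are counted by C_n; 6 people gives n = 3.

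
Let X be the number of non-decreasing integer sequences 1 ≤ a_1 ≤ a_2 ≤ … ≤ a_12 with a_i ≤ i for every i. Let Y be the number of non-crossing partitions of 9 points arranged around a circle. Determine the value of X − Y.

Weakly increasing sequences with a_i ≤ i biject with Dyck paths of semilength 12, so there are C_12. So X = C_12 = 208012.
The non-crossing partitions of [9] form a lattice of size C_9. So Y = C_9 = 4862.
X − Y = 208012 − 4862 = 203150.

203150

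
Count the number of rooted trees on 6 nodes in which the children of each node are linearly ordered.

Rooted ordered (plane) trees on m nodes have m−1 edges and are counted by C_{m−1}; m = 6 gives C_5.
C_5 = C_4 · 2(2·4+1)/(4+2) = 14 · 18/6 = 42.

42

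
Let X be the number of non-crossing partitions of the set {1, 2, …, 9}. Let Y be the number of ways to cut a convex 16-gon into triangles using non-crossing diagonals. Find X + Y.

Non-crossing partitions of an n-element set are counted by C_n; here n = 9. So X = C_9 = 4862.
A convex 16-gon is triangulated into 14 triangles, and the number of such triangulations is the Catalan number C_{16−2} = C_14. So Y = C_14 = 2674440.
X + Y = 4862 + 2674440 = 2679302.

2679302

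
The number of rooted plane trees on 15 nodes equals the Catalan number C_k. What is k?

14

Rooted ordered (plane) trees on m nodes have m−1 edges and are counted by C_{m−1}; m = 15 gives C_14.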